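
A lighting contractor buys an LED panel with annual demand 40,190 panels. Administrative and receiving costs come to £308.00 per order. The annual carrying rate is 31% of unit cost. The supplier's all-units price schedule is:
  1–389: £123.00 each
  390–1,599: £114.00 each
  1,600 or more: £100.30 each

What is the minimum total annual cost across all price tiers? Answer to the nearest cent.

Holding cost per unit per year at price C is H = 0.31·C.
For each price level, check whether its EOQ is feasible; otherwise the best quantity at that price is the breakpoint.
Tier 1 (£123.00): EOQ = 805.8 exceeds tier's upper bound 389, so this tier is dominated.
EOQ at £114.00 = 837.0 (feasible in tier 2): TC = 40,190×£114.00 + (40,190/837.0)×308 + (837.0/2)×0.31×£114.00 = £4,611,238.94.
EOQ at £100.30 = 892.3 < 1600, so use break Q=1600: TC = 40,190×£100.30 + (40,190/1600.0)×308 + (1600.0/2)×0.31×£100.30 = £4,063,667.98.
Lowest total cost among the candidates is at Q = 1600.0.

TC* ≈ £4,063,667.98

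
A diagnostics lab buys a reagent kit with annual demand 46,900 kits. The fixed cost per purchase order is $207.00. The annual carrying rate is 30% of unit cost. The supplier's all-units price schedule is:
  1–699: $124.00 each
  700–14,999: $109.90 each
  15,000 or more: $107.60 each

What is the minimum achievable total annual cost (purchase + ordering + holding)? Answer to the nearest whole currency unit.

TC* ≈ $5,179,611

Holding cost per unit per year at price C is H = 0.30·C.
Candidates are each tier's EOQ (if it falls in that tier) and each price-break quantity.
Tier 1 ($124.00): EOQ = 722.5 exceeds tier's upper bound 699, so this tier is dominated.
EOQ at $109.90 = 767.4 (feasible in tier 2): TC = 46,900×$109.90 + (46,900/767.4)×207 + (767.4/2)×0.30×$109.90 = $5,179,611.49.
EOQ at $107.60 = 775.6 < 15000, so use break Q=15000: TC = 46,900×$107.60 + (46,900/15000.0)×207 + (15000.0/2)×0.30×$107.60 = $5,289,187.22.
Lowest total cost among the candidates is at Q = 767.4.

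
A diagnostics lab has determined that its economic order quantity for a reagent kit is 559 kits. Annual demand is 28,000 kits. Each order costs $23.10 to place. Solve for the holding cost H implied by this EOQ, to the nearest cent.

Invert the EOQ relation Q*² = 2DS/H.
From Q* = √(2DS/H): H = 2DS / Q*² = 2 × 28,000 × 23.1 / 559² = 4.1398.

H ≈ $4.14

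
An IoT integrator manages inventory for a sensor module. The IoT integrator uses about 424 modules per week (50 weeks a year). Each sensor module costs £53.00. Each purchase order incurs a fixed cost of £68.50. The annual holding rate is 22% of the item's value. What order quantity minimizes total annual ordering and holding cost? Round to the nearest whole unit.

Annual demand D = 424 × 50 = 21,200.
Holding cost H = 0.22 × £53.00 = £11.6600 per unit per year.
EOQ = √(2DS / H) = √(2 × 21,200 × 68.5 / 11.66).
= √(2,904,400 / 11.66) = √249,090.9091 ≈ 499.090.

Q* ≈ 499 modules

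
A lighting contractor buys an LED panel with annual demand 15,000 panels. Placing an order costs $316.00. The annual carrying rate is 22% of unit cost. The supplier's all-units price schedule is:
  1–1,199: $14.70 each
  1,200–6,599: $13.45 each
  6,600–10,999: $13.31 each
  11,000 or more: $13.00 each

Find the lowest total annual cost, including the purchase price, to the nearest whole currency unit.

Holding cost per unit per year at price C is H = 0.22·C.
Candidates are each tier's EOQ (if it falls in that tier) and each price-break quantity.
Tier 1 ($14.70): EOQ = 1712.1 exceeds tier's upper bound 1199, so this tier is dominated.
EOQ at $13.45 = 1789.9 (feasible in tier 2): TC = 15,000×$13.45 + (15,000/1789.9)×316 + (1789.9/2)×0.22×$13.45 = $207,046.35.
EOQ at $13.31 = 1799.3 < 6600, so use break Q=6600: TC = 15,000×$13.31 + (15,000/6600.0)×316 + (6600.0/2)×0.22×$13.31 = $210,031.24.
EOQ at $13.00 = 1820.6 < 11000, so use break Q=11000: TC = 15,000×$13.00 + (15,000/11000.0)×316 + (11000.0/2)×0.22×$13.00 = $211,160.91.
Lowest total cost among the candidates is at Q = 1789.9.

TC* ≈ $207,046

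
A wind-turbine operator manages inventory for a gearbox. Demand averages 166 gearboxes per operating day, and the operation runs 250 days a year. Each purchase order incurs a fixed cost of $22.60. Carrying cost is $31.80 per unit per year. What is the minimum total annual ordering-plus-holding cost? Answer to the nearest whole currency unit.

TC* ≈ $7,723

Annual demand D = 166 × 250 = 41,500.
EOQ = √(2DS/H) = √(2 × 41,500 × 22.6 / 31.8) ≈ 242.87.
At the optimum the two cost components are equal, so total cost = 2·(Q*/2)H = Q*·H.
Minimum total = √(2DSH) = √(2 × 41,500 × 22.6 × 31.8) ≈ 7723.370.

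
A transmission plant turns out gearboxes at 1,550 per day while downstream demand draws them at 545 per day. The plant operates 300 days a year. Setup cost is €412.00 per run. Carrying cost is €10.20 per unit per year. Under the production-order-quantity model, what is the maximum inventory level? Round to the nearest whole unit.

I_max ≈ 2,926 gearboxes

Annual demand D = 545 × 300 = 163,500.
Production build-up factor (1 − d/p) = 1 − 545/1,550 = 0.6484.
Q* = √(2DS / (H(1 − d/p))) = √(2 × 163,500 × 412 / (10.2 × 0.6484)).
= √(134,724,000 / 6.6135) ≈ 4513.414.
Maximum inventory = Q*(1 − d/p) = 4513.414 × 0.6484 ≈ 2926.440.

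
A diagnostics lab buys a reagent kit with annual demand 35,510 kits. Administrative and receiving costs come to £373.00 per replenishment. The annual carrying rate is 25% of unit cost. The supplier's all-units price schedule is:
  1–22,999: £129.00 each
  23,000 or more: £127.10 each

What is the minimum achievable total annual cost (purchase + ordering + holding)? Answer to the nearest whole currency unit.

Holding cost per unit per year at price C is H = 0.25·C.
Evaluate total cost at each tier's feasible EOQ or, if the EOQ is below the tier, at the tier's minimum quantity.
EOQ at £129.00 = 906.3 (feasible in tier 1): TC = 35,510×£129.00 + (35,510/906.3)×373 + (906.3/2)×0.25×£129.00 = £4,610,018.71.
EOQ at £127.10 = 913.1 < 23000, so use break Q=23000: TC = 35,510×£127.10 + (35,510/23000.0)×373 + (23000.0/2)×0.25×£127.10 = £4,879,309.38.
Lowest total cost among the candidates is at Q = 906.3.

TC* ≈ £4,610,019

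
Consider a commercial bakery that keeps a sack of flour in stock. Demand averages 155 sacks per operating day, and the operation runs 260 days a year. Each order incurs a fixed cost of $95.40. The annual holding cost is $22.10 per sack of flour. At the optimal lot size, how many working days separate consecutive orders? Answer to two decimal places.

Annual demand D = 155 × 260 = 40,300.
EOQ = √(2DS/H) = √(2 × 40,300 × 95.4 / 22.1) ≈ 589.86.
Cycle time = Q*/D × 260 = 589.86 / 40,300 × 260 ≈ 3.806 days.

T ≈ 3.81 days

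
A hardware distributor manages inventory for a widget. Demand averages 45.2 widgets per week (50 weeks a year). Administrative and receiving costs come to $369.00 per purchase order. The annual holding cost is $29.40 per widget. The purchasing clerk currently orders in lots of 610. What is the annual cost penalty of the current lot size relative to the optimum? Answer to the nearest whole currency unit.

Extra cost ≈ $3,332 per year

Annual demand D = 45.2 × 50 = 2,260.
EOQ = √(2DS/H) = √(2 × 2,260 × 369 / 29.4) ≈ 238.18.
Cost at Q* = (D/Q*)S + (Q*/2)H = √(2DSH) ≈ $7,002.55.
Cost at Q = 610: (2,260/610)×369 + (610/2)×29.4 = $1,367.11 + $8,967.00 = $10,334.11.
Excess = $10,334.11 − $7,002.55 = $3,331.57.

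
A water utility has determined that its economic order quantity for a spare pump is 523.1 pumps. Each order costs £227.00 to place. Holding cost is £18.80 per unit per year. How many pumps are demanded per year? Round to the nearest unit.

Squaring Q* = √(2DS/H) gives Q*² = 2DS/H.
From Q* = √(2DS/H): D = Q*²H / (2S) = 523.1² × 18.8 / (2 × 227) = 11331.083.

D ≈ 11,331 pumps per year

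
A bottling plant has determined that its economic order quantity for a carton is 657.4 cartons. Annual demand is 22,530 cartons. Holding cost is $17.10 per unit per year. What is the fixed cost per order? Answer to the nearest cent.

S ≈ $164.01

The basic EOQ model gives Q* = √(2DS/H); rearrange for the unknown.
From Q* = √(2DS/H): S = Q*²H / (2D) = 657.4² × 17.1 / (2 × 22,530) = 164.0077.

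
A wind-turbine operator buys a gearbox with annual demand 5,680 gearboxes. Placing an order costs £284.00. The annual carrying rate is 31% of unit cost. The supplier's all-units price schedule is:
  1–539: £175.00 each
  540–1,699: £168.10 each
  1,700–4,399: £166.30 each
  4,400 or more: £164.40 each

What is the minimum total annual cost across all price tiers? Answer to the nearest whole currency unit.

TC* ≈ £971,865

Holding cost per unit per year at price C is H = 0.31·C.
Evaluate total cost at each tier's feasible EOQ or, if the EOQ is below the tier, at the tier's minimum quantity.
EOQ at £175.00 = 243.9 (feasible in tier 1): TC = 5,680×£175.00 + (5,680/243.9)×284 + (243.9/2)×0.31×£175.00 = £1,007,229.65.
EOQ at £168.10 = 248.8 < 540, so use break Q=540: TC = 5,680×£168.10 + (5,680/540.0)×284 + (540.0/2)×0.31×£168.10 = £971,865.23.
EOQ at £166.30 = 250.2 < 1700, so use break Q=1700: TC = 5,680×£166.30 + (5,680/1700.0)×284 + (1700.0/2)×0.31×£166.30 = £989,352.94.
EOQ at £164.40 = 251.6 < 4400, so use break Q=4400: TC = 5,680×£164.40 + (5,680/4400.0)×284 + (4400.0/2)×0.31×£164.40 = £1,046,279.42.
Lowest total cost among the candidates is at Q = 540.0.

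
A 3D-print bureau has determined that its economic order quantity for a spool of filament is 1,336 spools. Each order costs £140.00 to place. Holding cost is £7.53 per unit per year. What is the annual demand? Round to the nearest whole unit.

D ≈ 48,001 spools per year

The basic EOQ model gives Q* = √(2DS/H); rearrange for the unknown.
From Q* = √(2DS/H): D = Q*²H / (2S) = 1,336² × 7.53 / (2 × 140) = 48000.953.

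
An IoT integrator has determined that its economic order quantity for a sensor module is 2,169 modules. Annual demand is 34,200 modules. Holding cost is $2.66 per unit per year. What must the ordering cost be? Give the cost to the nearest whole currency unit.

Squaring Q* = √(2DS/H) gives Q*² = 2DS/H.
From Q* = √(2DS/H): S = Q*²H / (2D) = 2,169² × 2.66 / (2 × 34,200) = 182.9552.

S ≈ $183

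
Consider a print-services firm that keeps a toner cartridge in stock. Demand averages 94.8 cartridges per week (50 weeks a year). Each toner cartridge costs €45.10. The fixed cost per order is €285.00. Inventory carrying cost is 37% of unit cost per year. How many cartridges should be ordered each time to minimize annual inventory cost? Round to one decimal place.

Annual demand D = 94.8 × 50 = 4,740.
Holding cost H = 0.37 × €45.10 = €16.6870 per unit per year.
EOQ = √(2DS / H) = √(2 × 4,740 × 285 / 16.687).
= √(2,701,800 / 16.687) = √161,910.4692 ≈ 402.381.

Q* ≈ 402.4 cartridges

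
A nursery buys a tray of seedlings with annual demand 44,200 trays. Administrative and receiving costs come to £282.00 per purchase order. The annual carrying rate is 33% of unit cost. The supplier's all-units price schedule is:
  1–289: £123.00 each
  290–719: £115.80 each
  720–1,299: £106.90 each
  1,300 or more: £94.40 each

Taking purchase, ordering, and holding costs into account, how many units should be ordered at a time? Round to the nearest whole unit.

Q* ≈ 1,300 trays

Holding cost per unit per year at price C is H = 0.33·C.
For each price level, check whether its EOQ is feasible; otherwise the best quantity at that price is the breakpoint.
Tier 1 (£123.00): EOQ = 783.7 exceeds tier's upper bound 289, so this tier is dominated.
Tier 2 (£115.80): EOQ = 807.7 exceeds tier's upper bound 719, so this tier is dominated.
EOQ at £106.90 = 840.6 (feasible in tier 3): TC = 44,200×£106.90 + (44,200/840.6)×282 + (840.6/2)×0.33×£106.90 = £4,754,634.90.
EOQ at £94.40 = 894.6 < 1300, so use break Q=1300: TC = 44,200×£94.40 + (44,200/1300.0)×282 + (1300.0/2)×0.33×£94.40 = £4,202,316.80.
Lowest total cost is £4,202,316.80 at Q = 1300.0.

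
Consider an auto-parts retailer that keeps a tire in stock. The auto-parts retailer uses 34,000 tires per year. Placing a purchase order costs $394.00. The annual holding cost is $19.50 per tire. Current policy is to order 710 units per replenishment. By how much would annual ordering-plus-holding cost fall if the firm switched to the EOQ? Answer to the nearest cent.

EOQ = √(2DS/H) = √(2 × 34,000 × 394 / 19.5) ≈ 1172.16.
Cost at Q* = (D/Q*)S + (Q*/2)H = √(2DSH) ≈ $22,857.03.
Cost at Q = 710: (34,000/710)×394 + (710/2)×19.5 = $18,867.61 + $6,922.50 = $25,790.11.
Excess = $25,790.11 − $22,857.03 = $2,933.07.

Extra cost ≈ $2,933.07 per year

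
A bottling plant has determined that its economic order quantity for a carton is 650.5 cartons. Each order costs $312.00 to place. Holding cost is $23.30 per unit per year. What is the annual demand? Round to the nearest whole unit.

Squaring Q* = √(2DS/H) gives Q*² = 2DS/H.
From Q* = √(2DS/H): D = Q*²H / (2S) = 650.5² × 23.3 / (2 × 312) = 15800.322.

D ≈ 15,800 cartons per year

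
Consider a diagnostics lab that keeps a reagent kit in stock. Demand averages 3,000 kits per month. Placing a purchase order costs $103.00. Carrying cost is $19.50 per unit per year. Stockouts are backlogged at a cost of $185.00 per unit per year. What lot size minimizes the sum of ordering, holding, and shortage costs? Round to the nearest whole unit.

Q* ≈ 648 kits

Annual demand D = 3,000 × 12 = 36,000.
With planned backorders, Q* = √(2DS/H) · √((H+B)/B).
√(2DS/H) = √(2 × 36,000 × 103 / 19.5) = 616.691.
√((H+B)/B) = √((19.5+185)/185) = 1.0514.
Q* ≈ 648.378.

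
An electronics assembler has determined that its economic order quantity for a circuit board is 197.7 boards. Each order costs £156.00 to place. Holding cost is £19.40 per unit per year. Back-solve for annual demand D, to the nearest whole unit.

D ≈ 2,430 boards per year

The basic EOQ model gives Q* = √(2DS/H); rearrange for the unknown.
From Q* = √(2DS/H): D = Q*²H / (2S) = 197.7² × 19.4 / (2 × 156) = 2430.303.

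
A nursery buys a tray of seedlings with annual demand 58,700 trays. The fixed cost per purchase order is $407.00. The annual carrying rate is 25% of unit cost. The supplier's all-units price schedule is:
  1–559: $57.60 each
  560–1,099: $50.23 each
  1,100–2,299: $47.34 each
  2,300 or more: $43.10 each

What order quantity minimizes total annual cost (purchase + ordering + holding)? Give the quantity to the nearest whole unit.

Q* ≈ 2,300 trays

Holding cost per unit per year at price C is H = 0.25·C.
For each price level, check whether its EOQ is feasible; otherwise the best quantity at that price is the breakpoint.
Tier 1 ($57.60): EOQ = 1821.6 exceeds tier's upper bound 559, so this tier is dominated.
Tier 2 ($50.23): EOQ = 1950.7 exceeds tier's upper bound 1099, so this tier is dominated.
EOQ at $47.34 = 2009.3 (feasible in tier 3): TC = 58,700×$47.34 + (58,700/2009.3)×407 + (2009.3/2)×0.25×$47.34 = $2,802,638.19.
EOQ at $43.10 = 2105.8 < 2300, so use break Q=2300: TC = 58,700×$43.10 + (58,700/2300.0)×407 + (2300.0/2)×0.25×$43.10 = $2,552,748.60.
Lowest total cost is $2,552,748.60 at Q = 2300.0.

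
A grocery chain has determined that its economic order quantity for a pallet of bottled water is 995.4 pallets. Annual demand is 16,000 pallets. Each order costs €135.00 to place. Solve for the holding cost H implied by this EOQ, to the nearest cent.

H ≈ €4.36

Invert the EOQ relation Q*² = 2DS/H.
From Q* = √(2DS/H): H = 2DS / Q*² = 2 × 16,000 × 135 / 995.4² = 4.3600.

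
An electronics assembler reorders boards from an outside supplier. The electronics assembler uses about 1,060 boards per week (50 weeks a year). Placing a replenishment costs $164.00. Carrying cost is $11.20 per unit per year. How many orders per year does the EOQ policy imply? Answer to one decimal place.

Annual demand D = 1,060 × 50 = 53,000.
The optimal lot size = √(2DS/H) = √(2 × 53,000 × 164 / 11.2) ≈ 1245.85.
Orders per year = D / Q* = 53,000 / 1245.85 ≈ 42.541.

N ≈ 42.5 orders per year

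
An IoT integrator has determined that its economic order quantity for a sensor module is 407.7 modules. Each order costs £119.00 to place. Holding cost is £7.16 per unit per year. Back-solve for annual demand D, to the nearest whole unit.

D ≈ 5,001 modules per year

Invert the EOQ relation Q*² = 2DS/H.
From Q* = √(2DS/H): D = Q*²H / (2S) = 407.7² × 7.16 / (2 × 119) = 5000.547.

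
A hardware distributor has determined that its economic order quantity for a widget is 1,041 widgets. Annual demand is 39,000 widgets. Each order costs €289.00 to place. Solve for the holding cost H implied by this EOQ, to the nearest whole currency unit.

H ≈ €21

Invert the EOQ relation Q*² = 2DS/H.
From Q* = √(2DS/H): H = 2DS / Q*² = 2 × 39,000 × 289 / 1,041² = 20.8013.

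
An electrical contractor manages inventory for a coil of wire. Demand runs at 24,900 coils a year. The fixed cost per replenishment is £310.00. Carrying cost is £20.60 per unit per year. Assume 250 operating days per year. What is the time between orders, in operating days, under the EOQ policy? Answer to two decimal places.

The optimal lot size = √(2DS/H) = √(2 × 24,900 × 310 / 20.6) ≈ 865.69.
Cycle time = Q*/D × 250 = 865.69 / 24,900 × 250 ≈ 8.692 days.

T ≈ 8.69 days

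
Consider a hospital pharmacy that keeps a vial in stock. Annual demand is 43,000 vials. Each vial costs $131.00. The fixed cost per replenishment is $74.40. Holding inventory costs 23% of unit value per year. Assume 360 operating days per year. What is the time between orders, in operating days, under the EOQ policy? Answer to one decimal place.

Holding cost H = 0.23 × $131.00 = $30.1300 per unit per year.
Q* = √(2DS/H) = √(2 × 43,000 × 74.4 / 30.13) ≈ 460.83.
Cycle time = Q*/D × 360 = 460.83 / 43,000 × 360 ≈ 3.858 days.

T ≈ 3.9 days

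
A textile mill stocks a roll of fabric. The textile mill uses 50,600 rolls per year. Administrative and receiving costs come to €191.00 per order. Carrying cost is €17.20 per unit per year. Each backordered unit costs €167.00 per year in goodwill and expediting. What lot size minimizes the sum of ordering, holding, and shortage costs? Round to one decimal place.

With planned backorders, Q* = √(2DS/H) · √((H+B)/B).
√(2DS/H) = √(2 × 50,600 × 191 / 17.2) = 1060.090.
√((H+B)/B) = √((17.2+167)/167) = 1.0502.
Q* ≈ 1113.344.

Q* ≈ 1,113.3 rolls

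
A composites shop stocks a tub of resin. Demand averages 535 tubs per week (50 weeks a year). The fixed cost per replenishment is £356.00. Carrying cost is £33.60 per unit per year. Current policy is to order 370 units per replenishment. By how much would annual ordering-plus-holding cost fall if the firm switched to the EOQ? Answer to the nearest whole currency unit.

Annual demand D = 535 × 50 = 26,750.
EOQ = √(2DS/H) = √(2 × 26,750 × 356 / 33.6) ≈ 752.89.
Cost at Q* = (D/Q*)S + (Q*/2)H = √(2DSH) ≈ £25,297.15.
Cost at Q = 370: (26,750/370)×356 + (370/2)×33.6 = £25,737.84 + £6,216.00 = £31,953.84.
Excess = £31,953.84 − £25,297.15 = £6,656.69.

Extra cost ≈ £6,657 per year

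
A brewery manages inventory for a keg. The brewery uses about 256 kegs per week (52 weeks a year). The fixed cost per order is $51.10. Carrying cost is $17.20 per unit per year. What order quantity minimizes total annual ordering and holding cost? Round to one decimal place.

Q* ≈ 281.2 kegs

Annual demand D = 256 × 52 = 13,312.
EOQ = √(2DS / H) = √(2 × 13,312 × 51.1 / 17.2).
= √(1,360,486.4 / 17.2) = √79,098.0465 ≈ 281.244.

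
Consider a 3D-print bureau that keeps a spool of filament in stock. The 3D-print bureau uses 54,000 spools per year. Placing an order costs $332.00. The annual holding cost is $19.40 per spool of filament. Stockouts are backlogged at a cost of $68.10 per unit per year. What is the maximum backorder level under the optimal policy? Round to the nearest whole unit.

With planned backorders, Q* = √(2DS/H) · √((H+B)/B).
√(2DS/H) = √(2 × 54,000 × 332 / 19.4) = 1359.503.
√((H+B)/B) = √((19.4+68.1)/68.1) = 1.1335.
Q* ≈ 1541.028.
S* = Q* · H/(H+B) = 1541.028 × 19.4/87.5 ≈ 341.668.

S* ≈ 342 spools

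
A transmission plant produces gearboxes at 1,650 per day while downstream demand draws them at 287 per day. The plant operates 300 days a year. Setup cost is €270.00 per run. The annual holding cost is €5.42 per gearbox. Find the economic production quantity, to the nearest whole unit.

Annual demand D = 287 × 300 = 86,100.
Production build-up factor (1 − d/p) = 1 − 287/1,650 = 0.8261.
Q* = √(2DS / (H(1 − d/p))) = √(2 × 86,100 × 270 / (5.42 × 0.8261)).
= √(46,494,000 / 4.4772) ≈ 3222.499.

Q* ≈ 3,222 gearboxes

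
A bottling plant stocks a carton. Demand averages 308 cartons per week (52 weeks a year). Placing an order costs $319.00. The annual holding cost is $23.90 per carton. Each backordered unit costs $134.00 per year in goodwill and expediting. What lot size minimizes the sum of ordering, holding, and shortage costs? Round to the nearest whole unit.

Annual demand D = 308 × 52 = 16,016.
With planned backorders, Q* = √(2DS/H) · √((H+B)/B).
√(2DS/H) = √(2 × 16,016 × 319 / 23.9) = 653.865.
√((H+B)/B) = √((23.9+134)/134) = 1.0855.
Q* ≈ 709.785.

Q* ≈ 710 cartons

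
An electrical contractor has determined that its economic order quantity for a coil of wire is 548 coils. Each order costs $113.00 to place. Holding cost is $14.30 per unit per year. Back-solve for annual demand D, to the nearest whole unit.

D ≈ 19,002 coils per year

Invert the EOQ relation Q*² = 2DS/H.
From Q* = √(2DS/H): D = Q*²H / (2S) = 548² × 14.3 / (2 × 113) = 19001.536.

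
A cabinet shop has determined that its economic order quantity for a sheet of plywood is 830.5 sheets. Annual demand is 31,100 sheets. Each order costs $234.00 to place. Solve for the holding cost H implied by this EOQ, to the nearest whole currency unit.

H ≈ $21

Squaring Q* = √(2DS/H) gives Q*² = 2DS/H.
From Q* = √(2DS/H): H = 2DS / Q*² = 2 × 31,100 × 234 / 830.5² = 21.1022.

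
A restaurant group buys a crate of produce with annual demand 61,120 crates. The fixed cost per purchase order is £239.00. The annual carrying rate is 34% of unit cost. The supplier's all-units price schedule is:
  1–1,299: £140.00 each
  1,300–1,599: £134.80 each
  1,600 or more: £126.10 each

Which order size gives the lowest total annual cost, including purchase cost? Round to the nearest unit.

Q* ≈ 1,600 crates

Holding cost per unit per year at price C is H = 0.34·C.
Evaluate total cost at each tier's feasible EOQ or, if the EOQ is below the tier, at the tier's minimum quantity.
EOQ at £140.00 = 783.4 (feasible in tier 1): TC = 61,120×£140.00 + (61,120/783.4)×239 + (783.4/2)×0.34×£140.00 = £8,594,091.44.
EOQ at £134.80 = 798.4 < 1300, so use break Q=1300: TC = 61,120×£134.80 + (61,120/1300.0)×239 + (1300.0/2)×0.34×£134.80 = £8,280,003.48.
EOQ at £126.10 = 825.5 < 1600, so use break Q=1600: TC = 61,120×£126.10 + (61,120/1600.0)×239 + (1600.0/2)×0.34×£126.10 = £7,750,661.00.
Lowest total cost is £7,750,661.00 at Q = 1600.0.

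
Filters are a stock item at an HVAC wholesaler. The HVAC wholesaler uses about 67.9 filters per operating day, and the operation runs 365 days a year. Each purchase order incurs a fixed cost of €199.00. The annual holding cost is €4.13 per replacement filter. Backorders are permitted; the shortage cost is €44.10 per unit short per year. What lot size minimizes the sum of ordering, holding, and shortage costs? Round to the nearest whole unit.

Q* ≈ 1,616 filters

Annual demand D = 67.9 × 365 = 24,783.5.
With planned backorders, Q* = √(2DS/H) · √((H+B)/B).
√(2DS/H) = √(2 × 24,783.5 × 199 / 4.13) = 1545.425.
√((H+B)/B) = √((4.13+44.1)/44.1) = 1.0458.
Q* ≈ 1616.170.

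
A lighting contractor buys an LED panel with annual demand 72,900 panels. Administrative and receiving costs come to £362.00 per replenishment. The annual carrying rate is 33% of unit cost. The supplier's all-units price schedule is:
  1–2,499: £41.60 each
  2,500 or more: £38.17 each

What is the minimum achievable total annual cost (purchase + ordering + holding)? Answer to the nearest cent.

Holding cost per unit per year at price C is H = 0.33·C.
Evaluate total cost at each tier's feasible EOQ or, if the EOQ is below the tier, at the tier's minimum quantity.
EOQ at £41.60 = 1960.8 (feasible in tier 1): TC = 72,900×£41.60 + (72,900/1960.8)×362 + (1960.8/2)×0.33×£41.60 = £3,059,557.62.
EOQ at £38.17 = 2047.0 < 2500, so use break Q=2500: TC = 72,900×£38.17 + (72,900/2500.0)×362 + (2500.0/2)×0.33×£38.17 = £2,808,894.04.
Lowest total cost among the candidates is at Q = 2500.0.

TC* ≈ £2,808,894.04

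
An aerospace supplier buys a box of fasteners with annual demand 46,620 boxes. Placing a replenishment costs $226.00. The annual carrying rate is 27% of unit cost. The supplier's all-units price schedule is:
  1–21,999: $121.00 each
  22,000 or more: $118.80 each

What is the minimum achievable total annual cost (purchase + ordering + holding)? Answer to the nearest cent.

TC* ≈ $5,667,257.95

Holding cost per unit per year at price C is H = 0.27·C.
Evaluate total cost at each tier's feasible EOQ or, if the EOQ is below the tier, at the tier's minimum quantity.
EOQ at $121.00 = 803.1 (feasible in tier 1): TC = 46,620×$121.00 + (46,620/803.1)×226 + (803.1/2)×0.27×$121.00 = $5,667,257.95.
EOQ at $118.80 = 810.5 < 22000, so use break Q=22000: TC = 46,620×$118.80 + (46,620/22000.0)×226 + (22000.0/2)×0.27×$118.80 = $5,891,770.91.
Lowest total cost among the candidates is at Q = 803.1.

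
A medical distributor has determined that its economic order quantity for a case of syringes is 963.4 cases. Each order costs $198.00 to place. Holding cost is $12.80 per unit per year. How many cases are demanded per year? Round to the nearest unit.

The basic EOQ model gives Q* = √(2DS/H); rearrange for the unknown.
From Q* = √(2DS/H): D = Q*²H / (2S) = 963.4² × 12.8 / (2 × 198) = 30000.471.

D ≈ 30,000 cases per year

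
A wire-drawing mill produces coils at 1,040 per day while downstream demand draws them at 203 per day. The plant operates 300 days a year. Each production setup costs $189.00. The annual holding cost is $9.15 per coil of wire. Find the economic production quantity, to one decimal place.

Q* ≈ 1,768.1 coils

Annual demand D = 203 × 300 = 60,900.
Production build-up factor (1 − d/p) = 1 − 203/1,040 = 0.8048.
Q* = √(2DS / (H(1 − d/p))) = √(2 × 60,900 × 189 / (9.15 × 0.8048)).
= √(23,020,200 / 7.364) ≈ 1768.064.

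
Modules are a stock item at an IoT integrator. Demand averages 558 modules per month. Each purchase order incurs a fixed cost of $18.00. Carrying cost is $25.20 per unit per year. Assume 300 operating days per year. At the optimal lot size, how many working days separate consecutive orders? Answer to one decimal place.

Annual demand D = 558 × 12 = 6,696.
The optimal lot size = √(2DS/H) = √(2 × 6,696 × 18 / 25.2) ≈ 97.80.
Cycle time = Q*/D × 300 = 97.80 / 6,696 × 300 ≈ 4.382 days.

T ≈ 4.4 days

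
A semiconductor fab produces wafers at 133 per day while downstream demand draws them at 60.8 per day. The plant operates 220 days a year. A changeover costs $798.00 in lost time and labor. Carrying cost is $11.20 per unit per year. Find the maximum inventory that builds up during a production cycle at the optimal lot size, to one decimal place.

I_max ≈ 1,017.2 wafers

Annual demand D = 60.8 × 220 = 13,376.
Production build-up factor (1 − d/p) = 1 − 60.8/133 = 0.5429.
Q* = √(2DS / (H(1 − d/p))) = √(2 × 13,376 × 798 / (11.2 × 0.5429)).
= √(21,348,096 / 6.08) ≈ 1873.820.
Maximum inventory = Q*(1 − d/p) = 1873.820 × 0.5429 ≈ 1017.216.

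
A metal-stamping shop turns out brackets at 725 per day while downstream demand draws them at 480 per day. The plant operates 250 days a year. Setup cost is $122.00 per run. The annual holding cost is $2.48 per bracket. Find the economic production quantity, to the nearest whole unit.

Annual demand D = 480 × 250 = 120,000.
Production build-up factor (1 − d/p) = 1 − 480/725 = 0.3379.
Q* = √(2DS / (H(1 − d/p))) = √(2 × 120,000 × 122 / (2.48 × 0.3379)).
= √(29,280,000 / 0.8381) ≈ 5910.792.

Q* ≈ 5,911 brackets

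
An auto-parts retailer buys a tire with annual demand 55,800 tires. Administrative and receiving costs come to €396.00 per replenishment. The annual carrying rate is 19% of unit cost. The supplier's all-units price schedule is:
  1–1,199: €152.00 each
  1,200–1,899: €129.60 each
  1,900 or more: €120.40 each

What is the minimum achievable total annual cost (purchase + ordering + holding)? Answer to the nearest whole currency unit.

TC* ≈ €6,751,682

Holding cost per unit per year at price C is H = 0.19·C.
Evaluate total cost at each tier's feasible EOQ or, if the EOQ is below the tier, at the tier's minimum quantity.
Tier 1 (€152.00): EOQ = 1237.0 exceeds tier's upper bound 1199, so this tier is dominated.
EOQ at €129.60 = 1339.7 (feasible in tier 2): TC = 55,800×€129.60 + (55,800/1339.7)×396 + (1339.7/2)×0.19×€129.60 = €7,264,668.23.
EOQ at €120.40 = 1389.9 < 1900, so use break Q=1900: TC = 55,800×€120.40 + (55,800/1900.0)×396 + (1900.0/2)×0.19×€120.40 = €6,751,682.09.
Lowest total cost among the candidates is at Q = 1900.0.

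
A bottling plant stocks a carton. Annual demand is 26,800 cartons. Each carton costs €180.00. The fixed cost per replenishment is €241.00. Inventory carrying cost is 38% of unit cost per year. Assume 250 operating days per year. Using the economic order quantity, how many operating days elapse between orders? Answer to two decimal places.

Holding cost H = 0.38 × €180.00 = €68.4000 per unit per year.
EOQ = √(2DS/H) = √(2 × 26,800 × 241 / 68.4) ≈ 434.57.
Cycle time = Q*/D × 250 = 434.57 / 26,800 × 250 ≈ 4.054 days.

T ≈ 4.05 days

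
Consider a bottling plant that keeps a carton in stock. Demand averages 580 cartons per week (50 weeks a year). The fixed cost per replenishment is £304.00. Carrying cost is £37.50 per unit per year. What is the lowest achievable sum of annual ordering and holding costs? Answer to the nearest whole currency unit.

TC* ≈ £25,714

Annual demand D = 580 × 50 = 29,000.
Q* = √(2DS/H) = √(2 × 29,000 × 304 / 37.5) ≈ 685.70.
At the optimum the two cost components are equal, so total cost = 2·(Q*/2)H = Q*·H.
Minimum total = √(2DSH) = √(2 × 29,000 × 304 × 37.5) ≈ 25713.810.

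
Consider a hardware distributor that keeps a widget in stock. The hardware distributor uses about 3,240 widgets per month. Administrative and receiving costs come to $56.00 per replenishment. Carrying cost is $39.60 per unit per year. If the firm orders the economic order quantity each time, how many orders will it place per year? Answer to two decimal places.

N ≈ 117.25 orders per year

Annual demand D = 3,240 × 12 = 38,880.
Q* = √(2DS/H) = √(2 × 38,880 × 56 / 39.6) ≈ 331.61.
Orders per year = D / Q* = 38,880 / 331.61 ≈ 117.247.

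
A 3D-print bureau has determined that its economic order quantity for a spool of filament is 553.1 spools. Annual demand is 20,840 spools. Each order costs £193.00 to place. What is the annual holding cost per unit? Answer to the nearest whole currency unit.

H ≈ £26

Invert the EOQ relation Q*² = 2DS/H.
From Q* = √(2DS/H): H = 2DS / Q*² = 2 × 20,840 × 193 / 553.1² = 26.2953.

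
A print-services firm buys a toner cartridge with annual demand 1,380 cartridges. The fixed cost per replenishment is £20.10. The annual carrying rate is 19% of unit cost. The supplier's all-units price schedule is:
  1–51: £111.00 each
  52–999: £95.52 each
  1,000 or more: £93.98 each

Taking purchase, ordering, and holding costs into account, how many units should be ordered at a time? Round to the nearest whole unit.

Holding cost per unit per year at price C is H = 0.19·C.
Candidates are each tier's EOQ (if it falls in that tier) and each price-break quantity.
Tier 1 (£111.00): EOQ = 51.3 exceeds tier's upper bound 51, so this tier is dominated.
EOQ at £95.52 = 55.3 (feasible in tier 2): TC = 1,380×£95.52 + (1,380/55.3)×20.1 + (55.3/2)×0.19×£95.52 = £132,821.01.
EOQ at £93.98 = 55.7 < 1000, so use break Q=1000: TC = 1,380×£93.98 + (1,380/1000.0)×20.1 + (1000.0/2)×0.19×£93.98 = £138,648.24.
Lowest total cost is £132,821.01 at Q = 55.3.

Q* ≈ 55 cartridges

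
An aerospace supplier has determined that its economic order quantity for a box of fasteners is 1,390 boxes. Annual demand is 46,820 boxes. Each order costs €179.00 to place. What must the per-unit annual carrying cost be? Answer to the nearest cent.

H ≈ €8.68

Invert the EOQ relation Q*² = 2DS/H.
From Q* = √(2DS/H): H = 2DS / Q*² = 2 × 46,820 × 179 / 1,390² = 8.6753.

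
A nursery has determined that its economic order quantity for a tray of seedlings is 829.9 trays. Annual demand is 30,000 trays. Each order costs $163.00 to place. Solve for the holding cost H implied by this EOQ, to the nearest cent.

The basic EOQ model gives Q* = √(2DS/H); rearrange for the unknown.
From Q* = √(2DS/H): H = 2DS / Q*² = 2 × 30,000 × 163 / 829.9² = 14.2000.

H ≈ $14.20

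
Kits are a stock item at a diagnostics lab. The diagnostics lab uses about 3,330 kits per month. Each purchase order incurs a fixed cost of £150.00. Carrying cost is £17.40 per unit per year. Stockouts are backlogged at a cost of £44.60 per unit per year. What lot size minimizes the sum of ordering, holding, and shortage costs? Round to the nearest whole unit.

Annual demand D = 3,330 × 12 = 39,960.
With planned backorders, Q* = √(2DS/H) · √((H+B)/B).
√(2DS/H) = √(2 × 39,960 × 150 / 17.4) = 830.039.
√((H+B)/B) = √((17.4+44.6)/44.6) = 1.1790.
Q* ≈ 978.649.

Q* ≈ 979 kits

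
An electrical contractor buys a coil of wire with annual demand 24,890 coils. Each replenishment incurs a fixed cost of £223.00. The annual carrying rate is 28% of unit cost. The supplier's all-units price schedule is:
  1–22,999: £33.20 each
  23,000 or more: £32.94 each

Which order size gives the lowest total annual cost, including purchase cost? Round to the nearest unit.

Q* ≈ 1,093 coils

Holding cost per unit per year at price C is H = 0.28·C.
Candidates are each tier's EOQ (if it falls in that tier) and each price-break quantity.
EOQ at £33.20 = 1092.8 (feasible in tier 1): TC = 24,890×£33.20 + (24,890/1092.8)×223 + (1092.8/2)×0.28×£33.20 = £836,506.46.
EOQ at £32.94 = 1097.1 < 23000, so use break Q=23000: TC = 24,890×£32.94 + (24,890/23000.0)×223 + (23000.0/2)×0.28×£32.94 = £926,184.72.
Lowest total cost is £836,506.46 at Q = 1092.8.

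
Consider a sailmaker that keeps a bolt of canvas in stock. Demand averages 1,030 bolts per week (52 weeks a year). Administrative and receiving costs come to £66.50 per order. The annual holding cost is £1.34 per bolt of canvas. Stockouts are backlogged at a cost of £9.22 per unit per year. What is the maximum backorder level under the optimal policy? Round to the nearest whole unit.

S* ≈ 313 bolts

Annual demand D = 1,030 × 52 = 53,560.
With planned backorders, Q* = √(2DS/H) · √((H+B)/B).
√(2DS/H) = √(2 × 53,560 × 66.5 / 1.34) = 2305.652.
√((H+B)/B) = √((1.34+9.22)/9.22) = 1.0702.
Q* ≈ 2467.517.
S* = Q* · H/(H+B) = 2467.517 × 1.34/10.56 ≈ 313.113.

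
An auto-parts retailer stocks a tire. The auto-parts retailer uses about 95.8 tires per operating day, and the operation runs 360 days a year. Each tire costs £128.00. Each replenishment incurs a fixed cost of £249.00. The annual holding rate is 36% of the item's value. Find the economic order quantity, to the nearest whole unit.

Q* ≈ 611 tires

Annual demand D = 95.8 × 360 = 34,488.
Holding cost H = 0.36 × £128.00 = £46.0800 per unit per year.
EOQ = √(2DS / H) = √(2 × 34,488 × 249 / 46.08).
= √(17,175,024 / 46.08) = √372,721.875 ≈ 610.510.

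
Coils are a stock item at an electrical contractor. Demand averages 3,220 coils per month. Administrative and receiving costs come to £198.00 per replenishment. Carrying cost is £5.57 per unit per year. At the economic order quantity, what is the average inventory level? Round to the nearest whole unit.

Annual demand D = 3,220 × 12 = 38,640.
The optimal lot size = √(2DS/H) = √(2 × 38,640 × 198 / 5.57) ≈ 1657.44.
Average inventory = Q*/2 ≈ 1657.44 / 2 = 828.721.

Average inventory ≈ 829 coils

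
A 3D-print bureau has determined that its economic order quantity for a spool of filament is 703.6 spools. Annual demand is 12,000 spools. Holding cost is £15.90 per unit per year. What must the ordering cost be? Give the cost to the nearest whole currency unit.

Invert the EOQ relation Q*² = 2DS/H.
From Q* = √(2DS/H): S = Q*²H / (2D) = 703.6² × 15.9 / (2 × 12,000) = 327.9726.

S ≈ £328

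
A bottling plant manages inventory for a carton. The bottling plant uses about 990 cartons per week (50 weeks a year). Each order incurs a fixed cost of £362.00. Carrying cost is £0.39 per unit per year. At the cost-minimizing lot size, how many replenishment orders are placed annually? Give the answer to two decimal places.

Annual demand D = 990 × 50 = 49,500.
EOQ = √(2DS/H) = √(2 × 49,500 × 362 / 0.39) ≈ 9586.05.
Orders per year = D / Q* = 49,500 / 9586.05 ≈ 5.164.

N ≈ 5.16 orders per year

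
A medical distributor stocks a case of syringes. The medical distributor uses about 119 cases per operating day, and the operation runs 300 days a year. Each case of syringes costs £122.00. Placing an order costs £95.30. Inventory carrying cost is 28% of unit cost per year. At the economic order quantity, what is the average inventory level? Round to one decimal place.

Average inventory ≈ 223.2 cases

Annual demand D = 119 × 300 = 35,700.
Holding cost H = 0.28 × £122.00 = £34.1600 per unit per year.
Q* = √(2DS/H) = √(2 × 35,700 × 95.3 / 34.16) ≈ 446.31.
Average inventory = Q*/2 ≈ 446.31 / 2 = 223.155.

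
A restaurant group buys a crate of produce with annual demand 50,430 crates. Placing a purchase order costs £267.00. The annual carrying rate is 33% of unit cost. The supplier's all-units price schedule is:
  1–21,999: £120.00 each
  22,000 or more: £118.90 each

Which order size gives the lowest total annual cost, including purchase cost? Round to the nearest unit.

Q* ≈ 825 crates

Holding cost per unit per year at price C is H = 0.33·C.
Evaluate total cost at each tier's feasible EOQ or, if the EOQ is below the tier, at the tier's minimum quantity.
EOQ at £120.00 = 824.6 (feasible in tier 1): TC = 50,430×£120.00 + (50,430/824.6)×267 + (824.6/2)×0.33×£120.00 = £6,084,255.98.
EOQ at £118.90 = 828.5 < 22000, so use break Q=22000: TC = 50,430×£118.90 + (50,430/22000.0)×267 + (22000.0/2)×0.33×£118.90 = £6,428,346.04.
Lowest total cost is £6,084,255.98 at Q = 824.6.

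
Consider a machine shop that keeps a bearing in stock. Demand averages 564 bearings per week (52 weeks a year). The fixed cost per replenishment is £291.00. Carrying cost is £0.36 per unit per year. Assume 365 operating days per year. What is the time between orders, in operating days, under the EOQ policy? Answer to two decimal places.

Annual demand D = 564 × 52 = 29,328.
The optimal lot size = √(2DS/H) = √(2 × 29,328 × 291 / 0.36) ≈ 6885.75.
Cycle time = Q*/D × 365 = 6885.75 / 29,328 × 365 ≈ 85.696 days.

T ≈ 85.70 days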